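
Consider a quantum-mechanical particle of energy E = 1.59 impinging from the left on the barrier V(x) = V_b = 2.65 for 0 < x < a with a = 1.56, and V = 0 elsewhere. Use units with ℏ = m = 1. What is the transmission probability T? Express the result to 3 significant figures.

T = 0.0401

Since E < V_b the interior solution is evanescent with decay constant κ = √(2m(V_b − E))/ℏ = 1.456.
κa = 2.271, sinh(κa) = 4.795.
Matching ψ, ψ′ at both faces gives T = [1 + V_b² sinh²(κa) / (4E(V_b − E))]⁻¹ = 1/24.95 = 0.0401.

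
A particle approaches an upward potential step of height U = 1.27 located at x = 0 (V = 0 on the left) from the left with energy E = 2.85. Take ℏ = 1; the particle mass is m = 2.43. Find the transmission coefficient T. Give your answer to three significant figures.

T = 0.979

On each side the TISE gives plane waves with k = √(2m(E − V))/ℏ: k₁ = √(2·2.43·2.85) = 3.722, k₂ = √(2·2.43·1.58) = 2.771.
Continuity of ψ and ψ′ at the step yields the reflection amplitude r = (k₁ − k₂)/(k₁ + k₂) = 0.1464; thus R = |r|² = 0.02144, T = 0.9786.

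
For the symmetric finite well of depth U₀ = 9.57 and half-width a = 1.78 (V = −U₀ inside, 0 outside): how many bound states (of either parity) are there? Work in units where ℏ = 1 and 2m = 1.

N = 4

The dimensionless depth is z₀ = a√(2mU₀)/ℏ = 1.78 × √(9.570) = 5.507.
The even/odd transcendental equations gain one root per π/2 in z₀, giving N = 1 + ⌊2z₀/π⌋ = 1 + ⌊3.506⌋ = 4.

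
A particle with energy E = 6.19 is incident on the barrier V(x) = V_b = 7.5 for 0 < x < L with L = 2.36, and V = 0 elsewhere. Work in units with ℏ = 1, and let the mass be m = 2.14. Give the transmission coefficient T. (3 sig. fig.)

T = 0.0000323

E < V_b: inside the barrier ψ ∝ e^{±κx} with κ = √(2m(V_b − E))/ℏ = 2.368.
κL = 5.588, sinh(κL) = 133.6.
The exact tunnelling result is T⁻¹ = 1 + V_b² sinh²(κL) / [4E(V_b − E)] = 30960, so T = 0.0000323.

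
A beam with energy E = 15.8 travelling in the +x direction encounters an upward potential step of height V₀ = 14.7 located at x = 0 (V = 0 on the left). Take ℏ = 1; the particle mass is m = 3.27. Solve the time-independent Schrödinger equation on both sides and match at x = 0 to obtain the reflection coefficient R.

On each side the TISE gives plane waves with k = √(2m(E − V))/ℏ: k₁ = √(2·3.27·15.8) = 10.17, k₂ = √(2·3.27·1.1) = 2.682.
Continuity of ψ and ψ′ at the step yields the reflection amplitude r = (k₁ − k₂)/(k₁ + k₂) = 0.5825; thus R = |r|² = 0.3393, T = 0.6607.

R = 0.339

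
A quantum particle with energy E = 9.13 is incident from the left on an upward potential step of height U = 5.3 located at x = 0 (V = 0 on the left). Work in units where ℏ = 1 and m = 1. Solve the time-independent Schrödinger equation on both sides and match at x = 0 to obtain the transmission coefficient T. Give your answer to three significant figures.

On each side the TISE gives plane waves with k = √(2m(E − V))/ℏ: k₁ = √(2·1·9.13) = 4.273, k₂ = √(2·1·3.83) = 2.768.
Continuity of ψ and ψ′ at the step yields the reflection amplitude r = (k₁ − k₂)/(k₁ + k₂) = 0.2138; thus R = |r|² = 0.04572, T = 0.9543.

T = 0.954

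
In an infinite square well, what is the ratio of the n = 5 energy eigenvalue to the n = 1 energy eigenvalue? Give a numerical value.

Since E_n ∝ n², the ratio is (5/1)² = 25.

25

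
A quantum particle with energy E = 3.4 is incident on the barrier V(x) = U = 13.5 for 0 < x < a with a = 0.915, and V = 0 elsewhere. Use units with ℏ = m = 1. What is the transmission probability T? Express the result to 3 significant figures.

E < U: inside the barrier ψ ∝ e^{±κx} with κ = √(2m(U − E))/ℏ = 4.494.
κa = 4.112, sinh(κa) = 30.54.
The exact tunnelling result is T⁻¹ = 1 + U² sinh²(κa) / [4E(U − E)] = 1238, so T = 0.000807.

T = 0.000807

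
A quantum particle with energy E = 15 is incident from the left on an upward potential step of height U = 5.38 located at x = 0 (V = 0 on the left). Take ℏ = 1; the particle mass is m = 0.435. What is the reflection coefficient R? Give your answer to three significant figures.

On each side the TISE gives plane waves with k = √(2m(E − V))/ℏ: k₁ = √(2·0.435·15) = 3.612, k₂ = √(2·0.435·9.62) = 2.893.
Matching ψ and ψ′ at x = 0 gives r = (k₁ − k₂)/(k₁ + k₂), so R = r² = 0.01223 and T = 1 − R = 0.9878.

R = 0.0122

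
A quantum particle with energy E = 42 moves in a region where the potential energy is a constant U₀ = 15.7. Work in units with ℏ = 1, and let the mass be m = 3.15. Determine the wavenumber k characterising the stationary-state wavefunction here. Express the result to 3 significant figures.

k = 12.9

With E > U₀ the solution is oscillatory, ψ ∝ e^{±ikx} with k = √(2m(E − U₀))/ℏ.
k = √(2 × 3.15 × 26.3) = 12.87.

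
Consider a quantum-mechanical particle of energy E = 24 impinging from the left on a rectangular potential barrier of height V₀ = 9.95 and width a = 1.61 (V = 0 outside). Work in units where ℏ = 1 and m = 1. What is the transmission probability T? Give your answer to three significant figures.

Above the barrier the interior wavenumber is k₂ = √(2m(E − V₀))/ℏ = 5.301, giving phase k₂a = 8.535.
T = [1 + V₀² sin²(k₂a) / (4E(E − V₀))]⁻¹ = 1/1.044 = 0.958.

T = 0.958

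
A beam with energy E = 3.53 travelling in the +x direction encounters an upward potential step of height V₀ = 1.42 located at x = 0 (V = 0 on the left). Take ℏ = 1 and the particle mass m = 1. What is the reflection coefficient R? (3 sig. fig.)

The wavenumbers are k₁ = √(2mE)/ℏ = 2.657 on the left and k₂ = √(2m(E − V₀))/ℏ = 2.054 on the right.
Continuity of ψ and ψ′ at the step yields the reflection amplitude r = (k₁ − k₂)/(k₁ + k₂) = 0.1279; thus R = |r|² = 0.01637, T = 0.9836.

R = 0.0164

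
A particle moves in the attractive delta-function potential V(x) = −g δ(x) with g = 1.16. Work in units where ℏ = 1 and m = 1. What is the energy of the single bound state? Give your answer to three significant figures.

The bound state is ψ(x) = √κ e^{−κ|x|}. The derivative jump ψ'(0⁺) − ψ'(0⁻) = −(2mg/ℏ²)ψ(0) fixes κ = mg/ℏ² = 1.160.
Then E = −ℏ²κ²/(2m) = −mg²/(2ℏ²) = -0.6728.

E = -0.673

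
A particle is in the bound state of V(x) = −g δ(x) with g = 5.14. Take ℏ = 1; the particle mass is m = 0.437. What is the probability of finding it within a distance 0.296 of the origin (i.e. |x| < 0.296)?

P = 0.735

The normalised bound state is ψ = √κ e^{−κ|x|} with κ = mg/ℏ² = 2.246.
P(|x| < d) = ∫_{−d}^{d} κ e^{−2κ|x|} dx = 1 − e^{−2κd} = 1 − e^{−1.330} = 0.7355.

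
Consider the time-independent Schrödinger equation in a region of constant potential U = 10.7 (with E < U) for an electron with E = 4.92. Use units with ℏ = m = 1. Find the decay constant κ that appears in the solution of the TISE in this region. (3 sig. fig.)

Since E < U the TISE in this region is ψ'' = κ²ψ with κ = √(2m(U − E))/ℏ.
κ = √(2 × 1 × 5.78) = 3.400.

κ = 3.40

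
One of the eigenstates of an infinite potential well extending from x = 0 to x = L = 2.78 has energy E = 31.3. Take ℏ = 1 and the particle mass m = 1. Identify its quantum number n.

From E_n = n²π²ℏ²/(2mL²) invert to n = √(2mL²E)/(πℏ).
n = (2.78/π) × √(2 × 1 × 31.3) = 7.001 → n = 7.

n = 7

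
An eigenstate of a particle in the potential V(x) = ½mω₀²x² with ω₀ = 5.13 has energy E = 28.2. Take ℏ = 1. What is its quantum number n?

n = 5

Invert E_n = (n + ½)ℏω₀: n = E/ℏω₀ − ½ = 4.997, so n = 5.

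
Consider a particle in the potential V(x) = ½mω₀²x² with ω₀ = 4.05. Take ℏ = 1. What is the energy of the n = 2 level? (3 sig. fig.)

E = 10.1

Using E_n = (n + ½)ℏω₀: E_2 = 2.5 × 4.05 = 10.13.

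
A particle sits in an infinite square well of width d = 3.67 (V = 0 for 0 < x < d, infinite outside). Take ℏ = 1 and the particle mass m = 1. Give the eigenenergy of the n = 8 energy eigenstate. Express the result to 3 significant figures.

E = 23.4

Requiring ψ(0) = ψ(d) = 0 quantises k = nπ/d, hence E_n = ℏ²k²/2m = n²π²ℏ²/(2md²).
E_8 = 8² × π² / (2 × 1 × 3.67²) = 23.45.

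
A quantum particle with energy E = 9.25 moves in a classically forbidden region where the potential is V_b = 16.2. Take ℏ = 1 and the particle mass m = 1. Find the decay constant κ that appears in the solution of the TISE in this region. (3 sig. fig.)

Since E < V_b the TISE in this region is ψ'' = κ²ψ with κ = √(2m(V_b − E))/ℏ.
κ = √(2 × 1 × 6.95) = 3.728.

κ = 3.73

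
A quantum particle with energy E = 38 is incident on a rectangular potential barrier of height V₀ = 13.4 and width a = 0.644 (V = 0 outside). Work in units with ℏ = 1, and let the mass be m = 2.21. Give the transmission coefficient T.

Above the barrier the interior wavenumber is k₂ = √(2m(E − V₀))/ℏ = 10.43, giving phase k₂a = 6.715.
T = [1 + V₀² sin²(k₂a) / (4E(E − V₀))]⁻¹ = 1/1.008 = 0.992.

T = 0.992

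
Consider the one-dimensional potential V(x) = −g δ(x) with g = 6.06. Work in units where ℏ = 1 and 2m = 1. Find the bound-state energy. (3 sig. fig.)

E = -9.18

For x ≠ 0 the bound state is ψ ∝ e^{−κ|x|}; integrating the TISE across the delta gives the cusp condition 2κ = 2mg/ℏ², so κ = 3.030.
Then E = −ℏ²κ²/(2m) = −mg²/(2ℏ²) = -9.181.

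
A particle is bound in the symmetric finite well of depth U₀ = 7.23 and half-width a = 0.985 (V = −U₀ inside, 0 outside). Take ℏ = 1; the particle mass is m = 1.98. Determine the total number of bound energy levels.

Define the well-strength parameter z₀ = (a/ℏ)√(2mU₀) = 0.985 × √(2·1.98·7.23) = 5.271.
A new bound state (alternating even/odd) appears each time z₀ passes a multiple of π/2, so N = ⌊2z₀/π⌋ + 1 = ⌊3.355⌋ + 1 = 4.

N = 4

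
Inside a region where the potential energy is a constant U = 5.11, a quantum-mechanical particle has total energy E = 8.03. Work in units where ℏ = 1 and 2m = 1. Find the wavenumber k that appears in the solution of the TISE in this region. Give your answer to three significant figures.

k = 1.71

With E > U the solution is oscillatory, ψ ∝ e^{±ikx} with k = √(2m(E − U))/ℏ.
k = √(2 × 0.5 × 2.92) = 1.709.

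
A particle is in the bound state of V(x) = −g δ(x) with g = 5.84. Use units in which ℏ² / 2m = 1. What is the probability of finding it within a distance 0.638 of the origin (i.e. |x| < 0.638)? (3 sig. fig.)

The normalised bound state is ψ = √κ e^{−κ|x|} with κ = mg/ℏ² = 2.920.
P(|x| < d) = ∫_{−d}^{d} κ e^{−2κ|x|} dx = 1 − e^{−2κd} = 1 − e^{−3.726} = 0.9759.

P = 0.976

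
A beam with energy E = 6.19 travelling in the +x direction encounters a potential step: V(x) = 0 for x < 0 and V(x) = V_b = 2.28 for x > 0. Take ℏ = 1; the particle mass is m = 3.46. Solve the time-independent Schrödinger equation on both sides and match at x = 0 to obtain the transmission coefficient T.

On each side the TISE gives plane waves with k = √(2m(E − V))/ℏ: k₁ = √(2·3.46·6.19) = 6.545, k₂ = √(2·3.46·3.91) = 5.202.
Matching ψ and ψ′ at x = 0 gives r = (k₁ − k₂)/(k₁ + k₂), so R = r² = 0.01308 and T = 1 − R = 0.9869.

T = 0.987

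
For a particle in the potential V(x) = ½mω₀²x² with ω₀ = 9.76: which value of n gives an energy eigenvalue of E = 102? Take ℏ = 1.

E_n = ℏω₀(n + ½) ⇒ n = E/(ℏω₀) − ½ = 102/9.76 − 0.5 = 9.951 → n = 10.

n = 10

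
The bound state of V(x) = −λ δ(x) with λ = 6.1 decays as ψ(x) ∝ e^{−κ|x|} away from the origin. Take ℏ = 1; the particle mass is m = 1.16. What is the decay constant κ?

κ = 7.08

Integrate −(ℏ²/2m)ψ'' − λδ(x)ψ = Eψ from −ε to +ε: the ψ'' term gives ψ'(0⁺) − ψ'(0⁻) and the δ term gives −(2mλ/ℏ²)ψ(0).
With ψ ∝ e^{−κ|x|} this yields −2κ = −2mλ/ℏ², so κ = mλ/ℏ² = 7.076.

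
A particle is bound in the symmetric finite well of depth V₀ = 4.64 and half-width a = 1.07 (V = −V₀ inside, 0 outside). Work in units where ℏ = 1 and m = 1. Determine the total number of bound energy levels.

N = 3

Define the well-strength parameter z₀ = (a/ℏ)√(2mV₀) = 1.07 × √(2·1·4.64) = 3.260.
The even/odd transcendental equations gain one root per π/2 in z₀, giving N = 1 + ⌊2z₀/π⌋ = 1 + ⌊2.075⌋ = 3.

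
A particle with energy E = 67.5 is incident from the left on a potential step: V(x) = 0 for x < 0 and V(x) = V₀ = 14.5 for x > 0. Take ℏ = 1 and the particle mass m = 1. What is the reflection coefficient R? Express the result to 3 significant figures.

R = 0.00365

On each side the TISE gives plane waves with k = √(2m(E − V))/ℏ: k₁ = √(2·1·67.5) = 11.62, k₂ = √(2·1·53) = 10.30.
Matching ψ and ψ′ at x = 0 gives r = (k₁ − k₂)/(k₁ + k₂), so R = r² = 0.003646 and T = 1 − R = 0.9964.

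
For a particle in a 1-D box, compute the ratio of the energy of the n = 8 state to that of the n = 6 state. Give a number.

Since E_n ∝ n², the ratio is (8/6)² = 1.77778.

1.77778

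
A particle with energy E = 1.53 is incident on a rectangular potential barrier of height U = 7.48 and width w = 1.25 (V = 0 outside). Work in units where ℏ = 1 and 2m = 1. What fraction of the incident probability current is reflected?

Since E < U the interior solution is evanescent with decay constant κ = √(2m(U − E))/ℏ = 2.439.
κw = 3.049, sinh(κw) = 10.52.
The exact tunnelling result is T⁻¹ = 1 + U² sinh²(κw) / [4E(U − E)] = 171.2, so T = 0.00584.
R = 1 − T = 0.994.

R = 0.994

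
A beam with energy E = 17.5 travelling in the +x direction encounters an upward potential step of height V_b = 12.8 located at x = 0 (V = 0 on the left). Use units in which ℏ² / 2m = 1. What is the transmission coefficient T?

T = 0.899

The wavenumbers are k₁ = √(2mE)/ℏ = 4.183 on the left and k₂ = √(2m(E − V_b))/ℏ = 2.168 on the right.
Matching ψ and ψ′ at x = 0 gives r = (k₁ − k₂)/(k₁ + k₂), so R = r² = 0.1007 and T = 1 − R = 0.8993.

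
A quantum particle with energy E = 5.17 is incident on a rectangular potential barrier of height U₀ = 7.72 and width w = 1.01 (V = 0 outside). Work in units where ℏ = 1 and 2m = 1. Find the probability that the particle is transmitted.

T = 0.132

E < U₀: inside the barrier ψ ∝ e^{±κx} with κ = √(2m(U₀ − E))/ℏ = 1.597.
κw = 1.613, sinh(κw) = 2.409.
Matching ψ, ψ′ at both faces gives T = [1 + U₀² sinh²(κw) / (4E(U₀ − E))]⁻¹ = 1/7.558 = 0.132.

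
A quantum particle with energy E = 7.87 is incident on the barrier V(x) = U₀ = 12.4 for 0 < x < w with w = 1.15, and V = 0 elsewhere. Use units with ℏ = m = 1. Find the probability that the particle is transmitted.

T = 0.00365

Since E < U₀ the interior solution is evanescent with decay constant κ = √(2m(U₀ − E))/ℏ = 3.010.
κw = 3.461, sinh(κw) = 15.92.
Matching ψ, ψ′ at both faces gives T = [1 + U₀² sinh²(κw) / (4E(U₀ − E))]⁻¹ = 1/274.1 = 0.00365.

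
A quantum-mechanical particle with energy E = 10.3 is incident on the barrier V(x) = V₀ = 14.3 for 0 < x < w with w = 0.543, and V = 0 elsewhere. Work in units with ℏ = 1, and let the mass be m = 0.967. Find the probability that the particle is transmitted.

E < V₀: inside the barrier ψ ∝ e^{±κx} with κ = √(2m(V₀ − E))/ℏ = 2.781.
κw = 1.510, sinh(κw) = 2.154.
Matching ψ, ψ′ at both faces gives T = [1 + V₀² sinh²(κw) / (4E(V₀ − E))]⁻¹ = 1/6.755 = 0.148.

T = 0.148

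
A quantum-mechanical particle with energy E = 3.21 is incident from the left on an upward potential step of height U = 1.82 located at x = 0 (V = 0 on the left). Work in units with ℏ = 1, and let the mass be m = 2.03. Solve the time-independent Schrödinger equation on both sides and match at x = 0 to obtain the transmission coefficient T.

T = 0.957

On each side the TISE gives plane waves with k = √(2m(E − V))/ℏ: k₁ = √(2·2.03·3.21) = 3.610, k₂ = √(2·2.03·1.39) = 2.376.
Continuity of ψ and ψ′ at the step yields the reflection amplitude r = (k₁ − k₂)/(k₁ + k₂) = 0.2062; thus R = |r|² = 0.04254, T = 0.9575.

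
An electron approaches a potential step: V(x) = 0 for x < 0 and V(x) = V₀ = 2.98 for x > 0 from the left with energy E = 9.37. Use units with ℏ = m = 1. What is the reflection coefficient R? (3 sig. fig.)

The wavenumbers are k₁ = √(2mE)/ℏ = 4.329 on the left and k₂ = √(2m(E − V₀))/ℏ = 3.575 on the right.
Continuity of ψ and ψ′ at the step yields the reflection amplitude r = (k₁ − k₂)/(k₁ + k₂) = 0.09540; thus R = |r|² = 0.009102, T = 0.9909.

R = 0.00910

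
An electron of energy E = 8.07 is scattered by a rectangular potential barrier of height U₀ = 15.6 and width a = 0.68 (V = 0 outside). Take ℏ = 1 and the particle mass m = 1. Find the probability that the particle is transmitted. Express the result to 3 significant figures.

T = 0.0202

E < U₀: inside the barrier ψ ∝ e^{±κx} with κ = √(2m(U₀ − E))/ℏ = 3.881.
κa = 2.639, sinh(κa) = 6.963.
The exact tunnelling result is T⁻¹ = 1 + U₀² sinh²(κa) / [4E(U₀ − E)] = 49.54, so T = 0.0202.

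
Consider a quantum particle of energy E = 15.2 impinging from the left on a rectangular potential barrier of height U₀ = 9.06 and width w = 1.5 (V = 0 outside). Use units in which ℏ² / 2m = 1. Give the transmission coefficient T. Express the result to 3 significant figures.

T = 0.939

E > U₀: inside the barrier k₂ = √(2m(E − U₀))/ℏ = 2.478, k₂w = 3.717.
Matching at both interfaces gives T⁻¹ = 1 + U₀² sin²(k₂w) / [4E(E − U₀)] = 1.065, hence T = 0.939.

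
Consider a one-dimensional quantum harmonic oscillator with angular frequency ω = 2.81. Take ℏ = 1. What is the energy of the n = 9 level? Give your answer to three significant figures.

Using E_n = (n + ½)ℏω: E_9 = 9.5 × 2.81 = 26.70.

E = 26.7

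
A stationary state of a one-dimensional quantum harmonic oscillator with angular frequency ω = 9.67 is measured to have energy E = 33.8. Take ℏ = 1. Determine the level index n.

n = 3

E_n = ℏω(n + ½) ⇒ n = E/(ℏω) − ½ = 33.8/9.67 − 0.5 = 2.995 → n = 3.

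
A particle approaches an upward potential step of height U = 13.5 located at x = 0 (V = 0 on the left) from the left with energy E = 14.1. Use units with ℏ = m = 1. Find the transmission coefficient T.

On each side the TISE gives plane waves with k = √(2m(E − V))/ℏ: k₁ = √(2·1·14.1) = 5.310, k₂ = √(2·1·0.6) = 1.095.
Matching ψ and ψ′ at x = 0 gives r = (k₁ − k₂)/(k₁ + k₂), so R = r² = 0.4329 and T = 1 − R = 0.5671.

T = 0.567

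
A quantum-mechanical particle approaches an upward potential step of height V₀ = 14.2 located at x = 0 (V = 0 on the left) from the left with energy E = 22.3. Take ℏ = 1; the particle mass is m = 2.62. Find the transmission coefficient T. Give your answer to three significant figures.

On each side the TISE gives plane waves with k = √(2m(E − V))/ℏ: k₁ = √(2·2.62·22.3) = 10.81, k₂ = √(2·2.62·8.1) = 6.515.
Continuity of ψ and ψ′ at the step yields the reflection amplitude r = (k₁ − k₂)/(k₁ + k₂) = 0.2479; thus R = |r|² = 0.06146, T = 0.9385.

T = 0.939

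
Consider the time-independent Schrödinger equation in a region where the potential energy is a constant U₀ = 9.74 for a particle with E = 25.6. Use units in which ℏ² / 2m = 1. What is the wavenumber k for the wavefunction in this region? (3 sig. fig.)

With E > U₀ the solution is oscillatory, ψ ∝ e^{±ikx} with k = √(2m(E − U₀))/ℏ.
k = √(2 × 0.5 × 15.86) = 3.982.

k = 3.98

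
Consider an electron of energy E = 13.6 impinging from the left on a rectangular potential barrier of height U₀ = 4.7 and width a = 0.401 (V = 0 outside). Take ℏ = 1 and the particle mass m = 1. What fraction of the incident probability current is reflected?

R = 0.0430

E > U₀: inside the barrier k₂ = √(2m(E − U₀))/ℏ = 4.219, k₂a = 1.692.
Matching at both interfaces gives T⁻¹ = 1 + U₀² sin²(k₂a) / [4E(E − U₀)] = 1.045, hence T = 0.957.
R = 1 − T = 0.0430.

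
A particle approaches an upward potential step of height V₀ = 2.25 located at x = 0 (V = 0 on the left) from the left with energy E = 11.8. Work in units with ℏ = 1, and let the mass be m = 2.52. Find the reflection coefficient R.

On each side the TISE gives plane waves with k = √(2m(E − V))/ℏ: k₁ = √(2·2.52·11.8) = 7.712, k₂ = √(2·2.52·9.55) = 6.938.
Matching ψ and ψ′ at x = 0 gives r = (k₁ − k₂)/(k₁ + k₂), so R = r² = 0.002792 and T = 1 − R = 0.9972.

R = 0.00279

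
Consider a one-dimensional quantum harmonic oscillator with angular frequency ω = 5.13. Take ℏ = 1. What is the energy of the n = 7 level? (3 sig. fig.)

E = 38.5

Using E_n = (n + ½)ℏω: E_7 = 7.5 × 5.13 = 38.48.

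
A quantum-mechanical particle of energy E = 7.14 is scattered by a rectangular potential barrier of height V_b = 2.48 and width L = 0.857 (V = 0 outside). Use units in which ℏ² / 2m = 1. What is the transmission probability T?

E > V_b: inside the barrier k₂ = √(2m(E − V_b))/ℏ = 2.159, k₂L = 1.850.
T = [1 + V_b² sin²(k₂L) / (4E(E − V_b))]⁻¹ = 1/1.043 = 0.959.

T = 0.959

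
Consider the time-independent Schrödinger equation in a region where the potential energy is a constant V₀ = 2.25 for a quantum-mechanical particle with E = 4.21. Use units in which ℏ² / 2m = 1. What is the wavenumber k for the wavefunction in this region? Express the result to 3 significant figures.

k = 1.40

With E > V₀ the solution is oscillatory, ψ ∝ e^{±ikx} with k = √(2m(E − V₀))/ℏ.
k = √(2 × 0.5 × 1.96) = 1.400.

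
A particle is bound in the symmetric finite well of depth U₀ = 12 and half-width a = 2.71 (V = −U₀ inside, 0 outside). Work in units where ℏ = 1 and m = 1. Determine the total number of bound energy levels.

The dimensionless depth is z₀ = a√(2mU₀)/ℏ = 2.71 × √(24.00) = 13.28.
A new bound state (alternating even/odd) appears each time z₀ passes a multiple of π/2, so N = ⌊2z₀/π⌋ + 1 = ⌊8.452⌋ + 1 = 9.

N = 9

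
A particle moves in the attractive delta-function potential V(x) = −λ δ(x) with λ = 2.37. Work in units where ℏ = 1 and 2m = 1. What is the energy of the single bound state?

The bound state is ψ(x) = √κ e^{−κ|x|}. The derivative jump ψ'(0⁺) − ψ'(0⁻) = −(2mλ/ℏ²)ψ(0) fixes κ = mλ/ℏ² = 1.185.
Then E = −ℏ²κ²/(2m) = −mλ²/(2ℏ²) = -1.404.

E = -1.40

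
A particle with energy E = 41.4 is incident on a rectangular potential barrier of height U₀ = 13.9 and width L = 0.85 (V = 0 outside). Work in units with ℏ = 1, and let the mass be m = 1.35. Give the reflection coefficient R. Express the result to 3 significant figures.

Above the barrier the interior wavenumber is k₂ = √(2m(E − U₀))/ℏ = 8.617, giving phase k₂L = 7.324.
T = [1 + U₀² sin²(k₂L) / (4E(E − U₀))]⁻¹ = 1/1.032 = 0.969.
R = 1 − T = 0.0306.

R = 0.0306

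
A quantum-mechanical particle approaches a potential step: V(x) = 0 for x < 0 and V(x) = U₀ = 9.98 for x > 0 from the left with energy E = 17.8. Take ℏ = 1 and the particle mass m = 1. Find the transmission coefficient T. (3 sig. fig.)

The wavenumbers are k₁ = √(2mE)/ℏ = 5.967 on the left and k₂ = √(2m(E − U₀))/ℏ = 3.955 on the right.
Matching ψ and ψ′ at x = 0 gives r = (k₁ − k₂)/(k₁ + k₂), so R = r² = 0.04112 and T = 1 − R = 0.9589.

T = 0.959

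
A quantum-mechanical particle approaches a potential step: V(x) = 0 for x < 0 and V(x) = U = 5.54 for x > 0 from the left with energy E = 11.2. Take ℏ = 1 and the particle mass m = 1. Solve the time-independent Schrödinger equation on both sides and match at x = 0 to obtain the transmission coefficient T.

On each side the TISE gives plane waves with k = √(2m(E − V))/ℏ: k₁ = √(2·1·11.2) = 4.733, k₂ = √(2·1·5.66) = 3.365.
Matching ψ and ψ′ at x = 0 gives r = (k₁ − k₂)/(k₁ + k₂), so R = r² = 0.02856 and T = 1 − R = 0.9714.

T = 0.971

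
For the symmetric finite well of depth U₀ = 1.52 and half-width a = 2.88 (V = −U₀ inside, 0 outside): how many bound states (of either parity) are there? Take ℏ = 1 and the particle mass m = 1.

The dimensionless depth is z₀ = a√(2mU₀)/ℏ = 2.88 × √(3.040) = 5.021.
The even/odd transcendental equations gain one root per π/2 in z₀, giving N = 1 + ⌊2z₀/π⌋ = 1 + ⌊3.197⌋ = 4.

N = 4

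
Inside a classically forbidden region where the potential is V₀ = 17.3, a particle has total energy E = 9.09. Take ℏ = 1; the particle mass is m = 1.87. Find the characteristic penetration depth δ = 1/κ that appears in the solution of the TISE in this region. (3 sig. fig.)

δ = 0.180

Since E < V₀ the TISE in this region is ψ'' = κ²ψ with κ = √(2m(V₀ − E))/ℏ.
κ = √(2 × 1.87 × 8.21) = 5.541. The penetration depth is δ = 1/κ = 0.180.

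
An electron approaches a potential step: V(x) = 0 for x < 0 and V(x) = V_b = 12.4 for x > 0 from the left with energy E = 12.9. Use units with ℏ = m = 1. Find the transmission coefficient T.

The wavenumbers are k₁ = √(2mE)/ℏ = 5.079 on the left and k₂ = √(2m(E − V_b))/ℏ = 1.000 on the right.
Matching ψ and ψ′ at x = 0 gives r = (k₁ − k₂)/(k₁ + k₂), so R = r² = 0.4503 and T = 1 − R = 0.5497.

T = 0.550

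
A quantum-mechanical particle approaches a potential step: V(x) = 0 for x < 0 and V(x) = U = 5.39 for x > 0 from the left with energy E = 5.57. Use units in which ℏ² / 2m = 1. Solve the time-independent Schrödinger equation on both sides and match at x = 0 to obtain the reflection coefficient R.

The wavenumbers are k₁ = √(2mE)/ℏ = 2.360 on the left and k₂ = √(2m(E − U))/ℏ = 0.4243 on the right.
Continuity of ψ and ψ′ at the step yields the reflection amplitude r = (k₁ − k₂)/(k₁ + k₂) = 0.6953; thus R = |r|² = 0.4834, T = 0.5166.

R = 0.483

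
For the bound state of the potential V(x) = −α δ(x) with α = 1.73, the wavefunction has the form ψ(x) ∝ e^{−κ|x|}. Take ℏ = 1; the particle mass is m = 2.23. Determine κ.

Integrate −(ℏ²/2m)ψ'' − αδ(x)ψ = Eψ from −ε to +ε: the ψ'' term gives ψ'(0⁺) − ψ'(0⁻) and the δ term gives −(2mα/ℏ²)ψ(0).
With ψ ∝ e^{−κ|x|} this yields −2κ = −2mα/ℏ², so κ = mα/ℏ² = 3.858.

κ = 3.86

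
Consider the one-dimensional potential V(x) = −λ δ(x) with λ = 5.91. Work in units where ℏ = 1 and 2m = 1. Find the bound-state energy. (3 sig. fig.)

E = -8.73

For x ≠ 0 the bound state is ψ ∝ e^{−κ|x|}; integrating the TISE across the delta gives the cusp condition 2κ = 2mλ/ℏ², so κ = 2.955.
Then E = −ℏ²κ²/(2m) = −mλ²/(2ℏ²) = -8.732.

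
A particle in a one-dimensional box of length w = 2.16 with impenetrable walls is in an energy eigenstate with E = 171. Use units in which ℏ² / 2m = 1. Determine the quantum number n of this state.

n = 9

From E_n = n²π²ℏ²/(2mw²) invert to n = √(2mw²E)/(πℏ).
n = (2.16/π) × √(2 × 0.5 × 171) = 8.991 → n = 9.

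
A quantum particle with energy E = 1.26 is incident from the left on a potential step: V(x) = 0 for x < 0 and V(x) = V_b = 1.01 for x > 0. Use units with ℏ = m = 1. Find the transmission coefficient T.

On each side the TISE gives plane waves with k = √(2m(E − V))/ℏ: k₁ = √(2·1·1.26) = 1.587, k₂ = √(2·1·0.25) = 0.7071.
Matching ψ and ψ′ at x = 0 gives r = (k₁ − k₂)/(k₁ + k₂), so R = r² = 0.1472 and T = 1 − R = 0.8528.

T = 0.853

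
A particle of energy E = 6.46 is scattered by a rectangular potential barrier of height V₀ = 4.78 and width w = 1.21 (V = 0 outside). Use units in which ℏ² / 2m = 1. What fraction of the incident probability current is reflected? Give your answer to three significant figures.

E > V₀: inside the barrier k₂ = √(2m(E − V₀))/ℏ = 1.296, k₂w = 1.568.
Matching at both interfaces gives T⁻¹ = 1 + V₀² sin²(k₂w) / [4E(E − V₀)] = 1.526, hence T = 0.655.
R = 1 − T = 0.345.

R = 0.345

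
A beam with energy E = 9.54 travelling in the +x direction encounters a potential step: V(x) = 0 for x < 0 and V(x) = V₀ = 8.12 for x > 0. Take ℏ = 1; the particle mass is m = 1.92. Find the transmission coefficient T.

On each side the TISE gives plane waves with k = √(2m(E − V))/ℏ: k₁ = √(2·1.92·9.54) = 6.053, k₂ = √(2·1.92·1.42) = 2.335.
Matching ψ and ψ′ at x = 0 gives r = (k₁ − k₂)/(k₁ + k₂), so R = r² = 0.1964 and T = 1 − R = 0.8036.

T = 0.804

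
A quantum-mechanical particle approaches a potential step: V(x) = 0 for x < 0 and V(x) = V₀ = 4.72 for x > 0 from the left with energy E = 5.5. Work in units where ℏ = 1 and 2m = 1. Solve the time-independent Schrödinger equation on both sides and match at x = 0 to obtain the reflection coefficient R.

On each side the TISE gives plane waves with k = √(2m(E − V))/ℏ: k₁ = √(2·½·5.5) = 2.345, k₂ = √(2·½·0.78) = 0.8832.
Continuity of ψ and ψ′ at the step yields the reflection amplitude r = (k₁ − k₂)/(k₁ + k₂) = 0.4529; thus R = |r|² = 0.2051, T = 0.7949.

R = 0.205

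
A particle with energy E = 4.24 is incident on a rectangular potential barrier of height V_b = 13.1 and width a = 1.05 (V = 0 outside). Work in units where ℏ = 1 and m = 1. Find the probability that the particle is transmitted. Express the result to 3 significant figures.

E < V_b: inside the barrier ψ ∝ e^{±κx} with κ = √(2m(V_b − E))/ℏ = 4.210.
κa = 4.420, sinh(κa) = 41.54.
The exact tunnelling result is T⁻¹ = 1 + V_b² sinh²(κa) / [4E(V_b − E)] = 1972, so T = 0.000507.

T = 0.000507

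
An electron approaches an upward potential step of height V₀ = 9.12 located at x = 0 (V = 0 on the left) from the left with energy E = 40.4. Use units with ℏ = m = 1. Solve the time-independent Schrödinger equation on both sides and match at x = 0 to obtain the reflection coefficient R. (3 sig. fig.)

R = 0.00408

On each side the TISE gives plane waves with k = √(2m(E − V))/ℏ: k₁ = √(2·1·40.4) = 8.989, k₂ = √(2·1·31.28) = 7.909.
Continuity of ψ and ψ′ at the step yields the reflection amplitude r = (k₁ − k₂)/(k₁ + k₂) = 0.06388; thus R = |r|² = 0.004080, T = 0.9959.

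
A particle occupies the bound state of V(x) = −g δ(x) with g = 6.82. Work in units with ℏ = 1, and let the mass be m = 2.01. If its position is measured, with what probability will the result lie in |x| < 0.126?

P = 0.968

The normalised bound state is ψ = √κ e^{−κ|x|} with κ = mg/ℏ² = 13.71.
P(|x| < d) = ∫_{−d}^{d} κ e^{−2κ|x|} dx = 1 − e^{−2κd} = 1 − e^{−3.454} = 0.9684.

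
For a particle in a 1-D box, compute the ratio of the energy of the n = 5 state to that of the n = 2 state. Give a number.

Since E_n ∝ n², the ratio is (5/2)² = 6.25.

6.25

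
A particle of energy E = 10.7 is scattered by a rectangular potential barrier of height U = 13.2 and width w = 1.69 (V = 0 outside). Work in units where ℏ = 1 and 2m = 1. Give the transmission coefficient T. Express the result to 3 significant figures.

T = 0.0117

E < U: inside the barrier ψ ∝ e^{±κx} with κ = √(2m(U − E))/ℏ = 1.581.
κw = 2.672, sinh(κw) = 7.201.
The exact tunnelling result is T⁻¹ = 1 + U² sinh²(κw) / [4E(U − E)] = 85.44, so T = 0.0117.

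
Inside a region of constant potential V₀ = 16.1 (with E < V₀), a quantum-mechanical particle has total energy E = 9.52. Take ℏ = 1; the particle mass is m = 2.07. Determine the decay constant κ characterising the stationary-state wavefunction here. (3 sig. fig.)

Since E < V₀ the TISE in this region is ψ'' = κ²ψ with κ = √(2m(V₀ − E))/ℏ.
κ = √(2 × 2.07 × 6.58) = 5.219.

κ = 5.22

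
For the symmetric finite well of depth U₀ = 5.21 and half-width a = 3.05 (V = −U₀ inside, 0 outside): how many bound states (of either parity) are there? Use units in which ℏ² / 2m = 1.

Define the well-strength parameter z₀ = (a/ℏ)√(2mU₀) = 3.05 × √(2·0.5·5.21) = 6.962.
A new bound state (alternating even/odd) appears each time z₀ passes a multiple of π/2, so N = ⌊2z₀/π⌋ + 1 = ⌊4.432⌋ + 1 = 5.

N = 5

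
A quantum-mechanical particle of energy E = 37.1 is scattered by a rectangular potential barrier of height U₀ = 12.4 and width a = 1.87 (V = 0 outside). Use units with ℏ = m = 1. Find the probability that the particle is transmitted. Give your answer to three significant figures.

T = 0.988

Above the barrier the interior wavenumber is k₂ = √(2m(E − U₀))/ℏ = 7.029, giving phase k₂a = 13.14.
T = [1 + U₀² sin²(k₂a) / (4E(E − U₀))]⁻¹ = 1/1.012 = 0.988.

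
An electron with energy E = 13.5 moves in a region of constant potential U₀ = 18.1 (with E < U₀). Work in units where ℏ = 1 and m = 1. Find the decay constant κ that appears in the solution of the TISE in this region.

κ = 3.03

Since E < U₀ the TISE in this region is ψ'' = κ²ψ with κ = √(2m(U₀ − E))/ℏ.
κ = √(2 × 1 × 4.6) = 3.033.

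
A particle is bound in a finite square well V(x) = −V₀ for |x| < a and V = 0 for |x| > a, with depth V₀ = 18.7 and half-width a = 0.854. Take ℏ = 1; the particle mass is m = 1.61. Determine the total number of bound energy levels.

Define the well-strength parameter z₀ = (a/ℏ)√(2mV₀) = 0.854 × √(2·1.61·18.7) = 6.627.
The even/odd transcendental equations gain one root per π/2 in z₀, giving N = 1 + ⌊2z₀/π⌋ = 1 + ⌊4.219⌋ = 5.

N = 5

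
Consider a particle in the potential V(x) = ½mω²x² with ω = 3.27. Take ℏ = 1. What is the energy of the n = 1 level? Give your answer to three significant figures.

E = 4.91

The oscillator eigenvalues are E_n = ℏω(n + ½), so E_1 = 3.27 × 1.5 = 4.905.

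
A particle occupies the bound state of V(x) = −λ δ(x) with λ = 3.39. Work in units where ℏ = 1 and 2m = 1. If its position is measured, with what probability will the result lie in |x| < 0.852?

P = 0.944

The normalised bound state is ψ = √κ e^{−κ|x|} with κ = mλ/ℏ² = 1.695.
P(|x| < d) = ∫_{−d}^{d} κ e^{−2κ|x|} dx = 1 − e^{−2κd} = 1 − e^{−2.888} = 0.9443.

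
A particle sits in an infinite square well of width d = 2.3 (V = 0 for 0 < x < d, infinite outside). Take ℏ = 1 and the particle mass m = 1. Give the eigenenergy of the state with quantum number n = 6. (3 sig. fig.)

E = 33.6

Requiring ψ(0) = ψ(d) = 0 quantises k = nπ/d, hence E_n = ℏ²k²/2m = n²π²ℏ²/(2md²).
E_6 = 6² × π² / (2 × 1 × 2.3²) = 33.58.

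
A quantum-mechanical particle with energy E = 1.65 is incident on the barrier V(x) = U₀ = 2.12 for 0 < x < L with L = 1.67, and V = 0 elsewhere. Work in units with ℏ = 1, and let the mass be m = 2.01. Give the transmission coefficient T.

Since E < U₀ the interior solution is evanescent with decay constant κ = √(2m(U₀ − E))/ℏ = 1.375.
κL = 2.296, sinh(κL) = 4.914.
Matching ψ, ψ′ at both faces gives T = [1 + U₀² sinh²(κL) / (4E(U₀ − E))]⁻¹ = 1/35.99 = 0.0278.

T = 0.0278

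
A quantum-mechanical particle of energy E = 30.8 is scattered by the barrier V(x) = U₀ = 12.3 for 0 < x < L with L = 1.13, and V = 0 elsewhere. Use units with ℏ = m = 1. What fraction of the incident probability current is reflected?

Above the barrier the interior wavenumber is k₂ = √(2m(E − U₀))/ℏ = 6.083, giving phase k₂L = 6.874.
Matching at both interfaces gives T⁻¹ = 1 + U₀² sin²(k₂L) / [4E(E − U₀)] = 1.021, hence T = 0.980.
R = 1 − T = 0.0202.

R = 0.0202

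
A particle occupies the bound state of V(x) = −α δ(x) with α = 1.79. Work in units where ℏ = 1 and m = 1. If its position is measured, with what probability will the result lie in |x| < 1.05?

P = 0.977

The normalised bound state is ψ = √κ e^{−κ|x|} with κ = mα/ℏ² = 1.790.
P(|x| < d) = ∫_{−d}^{d} κ e^{−2κ|x|} dx = 1 − e^{−2κd} = 1 − e^{−3.759} = 0.9767.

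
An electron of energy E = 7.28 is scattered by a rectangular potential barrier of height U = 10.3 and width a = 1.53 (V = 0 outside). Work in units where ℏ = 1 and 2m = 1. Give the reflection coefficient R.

R = 0.984

E < U: inside the barrier ψ ∝ e^{±κx} with κ = √(2m(U − E))/ℏ = 1.738.
κa = 2.659, sinh(κa) = 7.105.
Matching ψ, ψ′ at both faces gives T = [1 + U² sinh²(κa) / (4E(U − E))]⁻¹ = 1/61.90 = 0.0162.
R = 1 − T = 0.984.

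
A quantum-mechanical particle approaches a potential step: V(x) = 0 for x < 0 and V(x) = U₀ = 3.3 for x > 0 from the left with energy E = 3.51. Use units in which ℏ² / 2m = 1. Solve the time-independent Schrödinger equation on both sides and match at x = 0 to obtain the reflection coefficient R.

R = 0.368

The wavenumbers are k₁ = √(2mE)/ℏ = 1.873 on the left and k₂ = √(2m(E − U₀))/ℏ = 0.4583 on the right.
Matching ψ and ψ′ at x = 0 gives r = (k₁ − k₂)/(k₁ + k₂), so R = r² = 0.3684 and T = 1 − R = 0.6316.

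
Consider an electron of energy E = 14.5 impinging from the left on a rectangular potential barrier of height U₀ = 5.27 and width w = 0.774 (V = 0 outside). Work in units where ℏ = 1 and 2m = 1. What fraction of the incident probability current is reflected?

E > U₀: inside the barrier k₂ = √(2m(E − U₀))/ℏ = 3.038, k₂w = 2.351.
T = [1 + U₀² sin²(k₂w) / (4E(E − U₀))]⁻¹ = 1/1.026 = 0.974.
R = 1 − T = 0.0255.

R = 0.0255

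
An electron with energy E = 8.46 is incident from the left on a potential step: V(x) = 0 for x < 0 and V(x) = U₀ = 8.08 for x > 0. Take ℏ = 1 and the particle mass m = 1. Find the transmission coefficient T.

T = 0.577

On each side the TISE gives plane waves with k = √(2m(E − V))/ℏ: k₁ = √(2·1·8.46) = 4.113, k₂ = √(2·1·0.38) = 0.8718.
Matching ψ and ψ′ at x = 0 gives r = (k₁ − k₂)/(k₁ + k₂), so R = r² = 0.4228 and T = 1 − R = 0.5772.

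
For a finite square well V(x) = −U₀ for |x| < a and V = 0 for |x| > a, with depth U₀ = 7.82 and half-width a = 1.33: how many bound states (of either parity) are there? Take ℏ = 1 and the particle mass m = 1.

Define the well-strength parameter z₀ = (a/ℏ)√(2mU₀) = 1.33 × √(2·1·7.82) = 5.260.
The even/odd transcendental equations gain one root per π/2 in z₀, giving N = 1 + ⌊2z₀/π⌋ = 1 + ⌊3.348⌋ = 4.

N = 4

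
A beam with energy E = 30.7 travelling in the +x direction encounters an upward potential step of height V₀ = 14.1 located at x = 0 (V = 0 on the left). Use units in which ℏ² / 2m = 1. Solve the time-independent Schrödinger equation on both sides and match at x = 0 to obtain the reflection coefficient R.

R = 0.0233

The wavenumbers are k₁ = √(2mE)/ℏ = 5.541 on the left and k₂ = √(2m(E − V₀))/ℏ = 4.074 on the right.
Continuity of ψ and ψ′ at the step yields the reflection amplitude r = (k₁ − k₂)/(k₁ + k₂) = 0.1525; thus R = |r|² = 0.02326, T = 0.9767.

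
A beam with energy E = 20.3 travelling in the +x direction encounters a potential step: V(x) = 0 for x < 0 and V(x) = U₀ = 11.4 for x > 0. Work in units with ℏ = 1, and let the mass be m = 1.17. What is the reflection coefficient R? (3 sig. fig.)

R = 0.0413

The wavenumbers are k₁ = √(2mE)/ℏ = 6.892 on the left and k₂ = √(2m(E − U₀))/ℏ = 4.564 on the right.
Matching ψ and ψ′ at x = 0 gives r = (k₁ − k₂)/(k₁ + k₂), so R = r² = 0.04132 and T = 1 − R = 0.9587.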